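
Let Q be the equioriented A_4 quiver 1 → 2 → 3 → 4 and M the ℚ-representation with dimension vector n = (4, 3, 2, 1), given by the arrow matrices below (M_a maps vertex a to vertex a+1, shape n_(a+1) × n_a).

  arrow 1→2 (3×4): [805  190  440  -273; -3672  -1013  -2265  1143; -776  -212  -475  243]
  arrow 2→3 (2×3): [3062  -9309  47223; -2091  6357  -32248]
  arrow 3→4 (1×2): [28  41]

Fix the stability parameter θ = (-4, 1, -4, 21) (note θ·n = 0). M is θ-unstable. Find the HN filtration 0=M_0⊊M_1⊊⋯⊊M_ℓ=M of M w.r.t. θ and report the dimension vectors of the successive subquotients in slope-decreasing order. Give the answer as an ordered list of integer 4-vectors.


Via rank(M_{q-1}∘⋯∘M_p): M ≅ I[1,1], I[1,2], I[1,3], I[1,4].
μ_θ-semistable layers: μ^(1)=21; μ^(2)=1; μ^(3)=-3/2; μ^(4)=-4

((0, 0, 0, 1); (0, 1, 0, 0); (0, 2, 2, 0); (4, 0, 0, 0))


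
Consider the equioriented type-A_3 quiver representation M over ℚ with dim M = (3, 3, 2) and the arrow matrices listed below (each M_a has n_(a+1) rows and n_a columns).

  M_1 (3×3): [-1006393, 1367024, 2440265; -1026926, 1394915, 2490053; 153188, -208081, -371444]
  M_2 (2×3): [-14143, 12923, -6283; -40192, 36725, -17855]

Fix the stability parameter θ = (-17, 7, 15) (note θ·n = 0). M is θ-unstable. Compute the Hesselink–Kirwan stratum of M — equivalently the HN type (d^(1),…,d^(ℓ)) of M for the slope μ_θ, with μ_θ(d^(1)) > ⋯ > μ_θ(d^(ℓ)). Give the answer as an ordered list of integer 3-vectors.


Interval decomposition of M: I[1,2], I[1,3]^2.
HN type (ℓ=3): μ^(1)=15; μ^(2)=7; μ^(3)=-17

((0, 0, 2); (0, 3, 0); (3, 0, 0))


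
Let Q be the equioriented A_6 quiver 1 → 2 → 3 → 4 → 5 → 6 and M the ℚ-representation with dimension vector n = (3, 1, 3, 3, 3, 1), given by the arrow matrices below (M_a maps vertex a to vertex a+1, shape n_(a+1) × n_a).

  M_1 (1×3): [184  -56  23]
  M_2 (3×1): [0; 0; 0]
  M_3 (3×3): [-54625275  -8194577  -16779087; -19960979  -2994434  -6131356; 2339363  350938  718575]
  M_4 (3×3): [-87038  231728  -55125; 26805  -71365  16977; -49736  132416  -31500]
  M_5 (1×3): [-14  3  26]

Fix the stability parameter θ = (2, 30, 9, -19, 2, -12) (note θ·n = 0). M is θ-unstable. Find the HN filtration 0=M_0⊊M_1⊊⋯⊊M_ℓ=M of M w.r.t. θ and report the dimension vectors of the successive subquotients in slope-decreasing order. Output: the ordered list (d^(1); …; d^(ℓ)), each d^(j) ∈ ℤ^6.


Via rank(M_{q-1}∘⋯∘M_p): M ≅ I[1,1]^2, I[1,2], I[3,4], I[3,5], I[3,6], I[5,5].
μ_θ-semistable layers: μ^(1)=30; μ^(2)=2; μ^(3)=-5

((0, 1, 0, 0, 0, 0); (3, 0, 0, 0, 2, 0); (0, 0, 3, 3, 1, 1))


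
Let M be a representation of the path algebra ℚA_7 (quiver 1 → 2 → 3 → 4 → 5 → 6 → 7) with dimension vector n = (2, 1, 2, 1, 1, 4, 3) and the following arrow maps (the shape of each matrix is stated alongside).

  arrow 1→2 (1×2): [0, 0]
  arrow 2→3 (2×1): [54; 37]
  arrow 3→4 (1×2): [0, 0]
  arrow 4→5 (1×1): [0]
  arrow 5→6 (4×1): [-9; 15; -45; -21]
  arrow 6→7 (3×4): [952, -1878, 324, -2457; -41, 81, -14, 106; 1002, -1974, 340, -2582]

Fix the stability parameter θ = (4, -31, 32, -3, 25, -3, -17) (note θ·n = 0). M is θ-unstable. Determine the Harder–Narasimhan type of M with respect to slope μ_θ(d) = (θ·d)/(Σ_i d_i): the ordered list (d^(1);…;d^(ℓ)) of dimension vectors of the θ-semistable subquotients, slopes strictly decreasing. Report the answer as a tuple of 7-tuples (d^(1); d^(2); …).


Barcode: M ≅ I[1,1]^2, I[2,3], I[3,3], I[4,4], I[5,7], I[6,6]^2, I[6,7], I[7,7]. HN layers by μ_θ (7 steps, strictly decreasing):
  μ^(1)=32; μ^(2)=4; μ^(3)=5/3; μ^(4)=-3; μ^(5)=-10; μ^(6)=-17; μ^(7)=-31

((0, 0, 2, 0, 0, 0, 0); (2, 0, 0, 0, 0, 0, 0); (0, 0, 0, 0, 1, 1, 1); (0, 0, 0, 1, 0, 2, 0); (0, 0, 0, 0, 0, 1, 1); (0, 0, 0, 0, 0, 0, 1); (0, 1, 0, 0, 0, 0, 0))


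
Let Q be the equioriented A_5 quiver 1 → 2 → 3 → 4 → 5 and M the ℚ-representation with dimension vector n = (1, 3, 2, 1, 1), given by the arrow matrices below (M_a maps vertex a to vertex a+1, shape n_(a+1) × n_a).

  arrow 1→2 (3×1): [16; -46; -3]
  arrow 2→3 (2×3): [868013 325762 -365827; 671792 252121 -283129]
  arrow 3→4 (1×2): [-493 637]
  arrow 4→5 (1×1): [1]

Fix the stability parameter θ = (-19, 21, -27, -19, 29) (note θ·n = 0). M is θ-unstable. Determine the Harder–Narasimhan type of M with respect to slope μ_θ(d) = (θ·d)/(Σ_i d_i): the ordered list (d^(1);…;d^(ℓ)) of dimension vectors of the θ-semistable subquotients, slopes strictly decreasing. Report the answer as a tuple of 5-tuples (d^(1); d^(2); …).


Interval decomposition of M: I[1,3], I[2,2], I[2,5].
HN type (ℓ=5): μ^(1)=29; μ^(2)=21; μ^(3)=-3; μ^(4)=-25/3; μ^(5)=-19

((0, 0, 0, 0, 1); (0, 1, 0, 0, 0); (0, 1, 1, 0, 0); (0, 1, 1, 1, 0); (1, 0, 0, 0, 0))


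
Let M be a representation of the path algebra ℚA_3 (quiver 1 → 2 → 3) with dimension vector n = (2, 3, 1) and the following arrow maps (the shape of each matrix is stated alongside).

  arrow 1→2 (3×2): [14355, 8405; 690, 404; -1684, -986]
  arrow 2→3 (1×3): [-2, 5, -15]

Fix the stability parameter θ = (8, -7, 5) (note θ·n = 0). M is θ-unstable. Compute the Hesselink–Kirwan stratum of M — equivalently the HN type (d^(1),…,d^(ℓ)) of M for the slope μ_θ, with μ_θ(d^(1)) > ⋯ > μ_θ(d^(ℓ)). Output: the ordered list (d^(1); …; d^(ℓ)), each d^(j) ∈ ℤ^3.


Interval decomposition of M: I[1,2]^2, I[2,3].
HN type (ℓ=3): μ^(1)=5; μ^(2)=1/2; μ^(3)=-7

((0, 0, 1); (2, 2, 0); (0, 1, 0))


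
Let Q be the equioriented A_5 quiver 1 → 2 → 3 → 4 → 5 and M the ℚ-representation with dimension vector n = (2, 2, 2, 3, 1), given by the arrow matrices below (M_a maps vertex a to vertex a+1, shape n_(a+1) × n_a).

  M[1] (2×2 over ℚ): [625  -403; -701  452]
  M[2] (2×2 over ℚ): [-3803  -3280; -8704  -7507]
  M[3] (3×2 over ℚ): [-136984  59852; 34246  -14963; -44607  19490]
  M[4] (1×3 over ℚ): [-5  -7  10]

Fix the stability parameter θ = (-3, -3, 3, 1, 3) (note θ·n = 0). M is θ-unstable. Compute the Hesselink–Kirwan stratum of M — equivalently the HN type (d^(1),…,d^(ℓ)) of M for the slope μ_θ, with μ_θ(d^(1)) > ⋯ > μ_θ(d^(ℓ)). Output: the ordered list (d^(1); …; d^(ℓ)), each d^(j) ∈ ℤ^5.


Barcode: M ≅ I[1,4], I[1,5], I[4,4]. HN layers by μ_θ (4 steps, strictly decreasing):
  μ^(1)=3; μ^(2)=2; μ^(3)=1; μ^(4)=-3

((0, 0, 0, 0, 1); (0, 0, 2, 2, 0); (0, 0, 0, 1, 0); (2, 2, 0, 0, 0))


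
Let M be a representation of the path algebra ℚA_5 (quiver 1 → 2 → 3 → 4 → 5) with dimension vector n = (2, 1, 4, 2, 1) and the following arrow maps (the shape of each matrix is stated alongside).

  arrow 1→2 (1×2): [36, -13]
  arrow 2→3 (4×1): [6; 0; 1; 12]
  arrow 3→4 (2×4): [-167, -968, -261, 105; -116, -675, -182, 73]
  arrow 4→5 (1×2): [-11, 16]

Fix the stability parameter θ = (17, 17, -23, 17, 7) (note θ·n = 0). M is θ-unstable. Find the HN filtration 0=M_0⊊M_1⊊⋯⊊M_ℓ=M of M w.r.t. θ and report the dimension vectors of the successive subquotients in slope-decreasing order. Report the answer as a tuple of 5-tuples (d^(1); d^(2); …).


Barcode: M ≅ I[1,1], I[1,5], I[3,3]^2, I[3,4]. HN layers by μ_θ (4 steps, strictly decreasing):
  μ^(1)=17; μ^(2)=12; μ^(3)=11/3; μ^(4)=-23

((1, 0, 0, 1, 0); (0, 0, 0, 1, 1); (1, 1, 1, 0, 0); (0, 0, 3, 0, 0))


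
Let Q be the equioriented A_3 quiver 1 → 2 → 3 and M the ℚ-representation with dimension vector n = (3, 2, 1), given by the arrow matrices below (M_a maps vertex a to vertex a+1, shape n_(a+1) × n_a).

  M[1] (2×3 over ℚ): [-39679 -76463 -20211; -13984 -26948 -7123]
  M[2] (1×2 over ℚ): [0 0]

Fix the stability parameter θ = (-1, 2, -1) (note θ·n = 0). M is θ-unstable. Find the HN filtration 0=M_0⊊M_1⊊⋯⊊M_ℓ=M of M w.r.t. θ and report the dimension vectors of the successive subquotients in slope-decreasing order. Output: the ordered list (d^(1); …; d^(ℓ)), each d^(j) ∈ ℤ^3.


Via rank(M_{q-1}∘⋯∘M_p): M ≅ I[1,1], I[1,2]^2, I[3,3].
μ_θ-semistable layers: μ^(1)=2; μ^(2)=-1

((0, 2, 0); (3, 0, 1))


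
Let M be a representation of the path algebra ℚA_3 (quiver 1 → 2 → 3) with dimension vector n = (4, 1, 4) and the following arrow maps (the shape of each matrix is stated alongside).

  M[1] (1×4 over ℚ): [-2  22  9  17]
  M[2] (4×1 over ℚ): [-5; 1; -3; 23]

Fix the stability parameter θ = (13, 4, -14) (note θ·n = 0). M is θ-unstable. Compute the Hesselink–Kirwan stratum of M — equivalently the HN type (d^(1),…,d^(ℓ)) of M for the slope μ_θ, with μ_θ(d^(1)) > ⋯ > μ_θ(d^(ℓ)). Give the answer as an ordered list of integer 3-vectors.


Via rank(M_{q-1}∘⋯∘M_p): M ≅ I[1,1]^3, I[1,3], I[3,3]^3.
μ_θ-semistable layers: μ^(1)=13; μ^(2)=1; μ^(3)=-14

((3, 0, 0); (1, 1, 1); (0, 0, 3))


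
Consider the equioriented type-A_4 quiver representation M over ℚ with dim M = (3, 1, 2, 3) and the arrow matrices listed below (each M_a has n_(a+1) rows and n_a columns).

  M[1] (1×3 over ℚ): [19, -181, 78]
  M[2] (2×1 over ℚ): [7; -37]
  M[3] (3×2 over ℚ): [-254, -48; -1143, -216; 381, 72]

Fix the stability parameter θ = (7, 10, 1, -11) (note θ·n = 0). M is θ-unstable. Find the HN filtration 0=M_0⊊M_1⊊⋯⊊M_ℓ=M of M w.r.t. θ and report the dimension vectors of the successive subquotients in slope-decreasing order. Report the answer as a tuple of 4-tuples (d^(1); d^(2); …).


Via rank(M_{q-1}∘⋯∘M_p): M ≅ I[1,1]^2, I[1,4], I[3,3], I[4,4]^2.
μ_θ-semistable layers: μ^(1)=7; μ^(2)=7/4; μ^(3)=1; μ^(4)=-11

((2, 0, 0, 0); (1, 1, 1, 1); (0, 0, 1, 0); (0, 0, 0, 2))


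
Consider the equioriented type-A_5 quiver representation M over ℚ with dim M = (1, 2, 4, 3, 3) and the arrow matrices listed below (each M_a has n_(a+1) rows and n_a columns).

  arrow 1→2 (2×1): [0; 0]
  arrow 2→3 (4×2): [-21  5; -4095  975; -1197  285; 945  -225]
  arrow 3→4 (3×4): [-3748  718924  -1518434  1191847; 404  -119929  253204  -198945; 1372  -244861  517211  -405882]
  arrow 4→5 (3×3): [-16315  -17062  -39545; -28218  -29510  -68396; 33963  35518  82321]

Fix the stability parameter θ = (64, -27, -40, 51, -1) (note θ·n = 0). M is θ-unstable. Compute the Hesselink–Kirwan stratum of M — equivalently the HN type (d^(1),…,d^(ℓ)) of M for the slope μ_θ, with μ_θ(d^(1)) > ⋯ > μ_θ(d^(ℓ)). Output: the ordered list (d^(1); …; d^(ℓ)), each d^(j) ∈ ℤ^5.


Via rank(M_{q-1}∘⋯∘M_p): M ≅ I[1,1], I[2,2], I[2,5], I[3,3], I[3,4], I[3,5], I[5,5].
μ_θ-semistable layers: μ^(1)=64; μ^(2)=51; μ^(3)=25; μ^(4)=-1; μ^(5)=-27; μ^(6)=-67/2; μ^(7)=-40

((1, 0, 0, 0, 0); (0, 0, 0, 1, 0); (0, 0, 0, 2, 2); (0, 0, 0, 0, 1); (0, 1, 0, 0, 0); (0, 1, 1, 0, 0); (0, 0, 3, 0, 0))


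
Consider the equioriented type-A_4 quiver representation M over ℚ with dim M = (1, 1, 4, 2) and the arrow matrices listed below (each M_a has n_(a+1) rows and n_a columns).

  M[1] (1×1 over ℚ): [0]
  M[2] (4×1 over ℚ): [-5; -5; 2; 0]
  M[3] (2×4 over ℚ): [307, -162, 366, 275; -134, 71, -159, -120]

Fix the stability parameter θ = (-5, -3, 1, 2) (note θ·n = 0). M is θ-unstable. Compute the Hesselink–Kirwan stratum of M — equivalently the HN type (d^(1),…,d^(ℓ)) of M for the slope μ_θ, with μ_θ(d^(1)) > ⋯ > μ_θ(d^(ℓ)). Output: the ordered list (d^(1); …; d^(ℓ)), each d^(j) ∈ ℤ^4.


Barcode: M ≅ I[1,1], I[2,4], I[3,3]^2, I[3,4]. HN layers by μ_θ (4 steps, strictly decreasing):
  μ^(1)=2; μ^(2)=1; μ^(3)=-3; μ^(4)=-5

((0, 0, 0, 2); (0, 0, 4, 0); (0, 1, 0, 0); (1, 0, 0, 0))


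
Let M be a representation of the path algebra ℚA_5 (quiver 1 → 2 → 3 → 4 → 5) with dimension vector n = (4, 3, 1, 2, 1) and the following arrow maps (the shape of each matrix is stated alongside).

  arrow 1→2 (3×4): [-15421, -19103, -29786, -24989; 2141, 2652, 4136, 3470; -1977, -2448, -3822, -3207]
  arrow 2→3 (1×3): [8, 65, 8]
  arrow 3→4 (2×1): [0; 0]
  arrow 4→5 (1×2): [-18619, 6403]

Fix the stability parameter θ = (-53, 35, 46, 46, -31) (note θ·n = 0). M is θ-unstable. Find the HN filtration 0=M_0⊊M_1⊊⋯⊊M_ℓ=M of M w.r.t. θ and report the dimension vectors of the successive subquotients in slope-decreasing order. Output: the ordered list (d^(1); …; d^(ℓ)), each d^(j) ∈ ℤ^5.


Via rank(M_{q-1}∘⋯∘M_p): M ≅ I[1,1], I[1,2]^2, I[1,3], I[4,4], I[4,5].
μ_θ-semistable layers: μ^(1)=46; μ^(2)=35; μ^(3)=15/2; μ^(4)=-53

((0, 0, 1, 1, 0); (0, 3, 0, 0, 0); (0, 0, 0, 1, 1); (4, 0, 0, 0, 0))


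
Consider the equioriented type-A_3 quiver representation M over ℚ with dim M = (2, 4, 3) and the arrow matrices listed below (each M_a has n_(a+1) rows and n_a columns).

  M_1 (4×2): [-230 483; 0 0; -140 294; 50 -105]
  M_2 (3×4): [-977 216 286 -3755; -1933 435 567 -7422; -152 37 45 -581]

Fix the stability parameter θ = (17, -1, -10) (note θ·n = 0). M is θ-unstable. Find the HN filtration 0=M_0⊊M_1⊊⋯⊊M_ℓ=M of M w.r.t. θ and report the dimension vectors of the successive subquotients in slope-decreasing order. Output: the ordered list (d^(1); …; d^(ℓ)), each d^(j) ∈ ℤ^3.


Interval decomposition of M: I[1,1], I[1,3], I[2,2], I[2,3]^2.
HN type (ℓ=4): μ^(1)=17; μ^(2)=2; μ^(3)=-1; μ^(4)=-11/2

((1, 0, 0); (1, 1, 1); (0, 1, 0); (0, 2, 2))


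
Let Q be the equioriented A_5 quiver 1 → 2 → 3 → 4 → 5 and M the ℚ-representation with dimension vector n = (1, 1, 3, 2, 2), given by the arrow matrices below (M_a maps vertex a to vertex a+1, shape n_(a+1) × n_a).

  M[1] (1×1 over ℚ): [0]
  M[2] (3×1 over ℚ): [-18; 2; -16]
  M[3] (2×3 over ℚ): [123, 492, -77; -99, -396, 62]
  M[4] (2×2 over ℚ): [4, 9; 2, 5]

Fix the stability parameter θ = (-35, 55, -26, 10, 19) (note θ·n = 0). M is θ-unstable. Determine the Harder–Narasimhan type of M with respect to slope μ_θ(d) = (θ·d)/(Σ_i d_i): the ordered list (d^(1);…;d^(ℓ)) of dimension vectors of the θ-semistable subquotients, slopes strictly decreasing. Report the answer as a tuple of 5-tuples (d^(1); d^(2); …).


Via rank(M_{q-1}∘⋯∘M_p): M ≅ I[1,1], I[2,5], I[3,3], I[3,5].
μ_θ-semistable layers: μ^(1)=19; μ^(2)=13; μ^(3)=10; μ^(4)=-26; μ^(5)=-35

((0, 0, 0, 0, 2); (0, 1, 1, 1, 0); (0, 0, 0, 1, 0); (0, 0, 2, 0, 0); (1, 0, 0, 0, 0))


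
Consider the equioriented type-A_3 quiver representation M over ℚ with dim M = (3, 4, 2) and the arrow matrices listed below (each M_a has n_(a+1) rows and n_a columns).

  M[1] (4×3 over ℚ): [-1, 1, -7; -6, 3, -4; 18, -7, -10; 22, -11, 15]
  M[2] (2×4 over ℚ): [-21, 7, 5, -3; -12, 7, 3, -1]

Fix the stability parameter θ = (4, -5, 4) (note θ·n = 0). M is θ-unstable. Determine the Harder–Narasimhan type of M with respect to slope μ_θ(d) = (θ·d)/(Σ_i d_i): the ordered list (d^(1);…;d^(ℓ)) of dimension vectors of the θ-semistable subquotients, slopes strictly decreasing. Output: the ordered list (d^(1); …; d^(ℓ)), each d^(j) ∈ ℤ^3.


Via rank(M_{q-1}∘⋯∘M_p): M ≅ I[1,2], I[1,3]^2, I[2,2].
μ_θ-semistable layers: μ^(1)=4; μ^(2)=-1/2; μ^(3)=-5

((0, 0, 2); (3, 3, 0); (0, 1, 0))


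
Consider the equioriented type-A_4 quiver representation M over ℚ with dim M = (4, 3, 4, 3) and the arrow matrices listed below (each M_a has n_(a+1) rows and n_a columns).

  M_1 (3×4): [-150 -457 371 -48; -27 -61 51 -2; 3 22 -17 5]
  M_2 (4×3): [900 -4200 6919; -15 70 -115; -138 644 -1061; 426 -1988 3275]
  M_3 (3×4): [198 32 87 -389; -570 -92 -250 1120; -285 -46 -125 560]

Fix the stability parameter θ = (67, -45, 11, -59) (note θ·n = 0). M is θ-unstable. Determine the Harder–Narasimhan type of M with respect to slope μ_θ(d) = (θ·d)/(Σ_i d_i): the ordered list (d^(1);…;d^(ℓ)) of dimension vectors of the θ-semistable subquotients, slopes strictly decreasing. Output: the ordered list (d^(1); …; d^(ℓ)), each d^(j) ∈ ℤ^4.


Interval decomposition of M: I[1,1], I[1,2], I[1,3]^2, I[3,4]^2, I[4,4].
HN type (ℓ=4): μ^(1)=67; μ^(2)=11; μ^(3)=-24; μ^(4)=-59

((1, 0, 0, 0); (3, 3, 2, 0); (0, 0, 2, 2); (0, 0, 0, 1))


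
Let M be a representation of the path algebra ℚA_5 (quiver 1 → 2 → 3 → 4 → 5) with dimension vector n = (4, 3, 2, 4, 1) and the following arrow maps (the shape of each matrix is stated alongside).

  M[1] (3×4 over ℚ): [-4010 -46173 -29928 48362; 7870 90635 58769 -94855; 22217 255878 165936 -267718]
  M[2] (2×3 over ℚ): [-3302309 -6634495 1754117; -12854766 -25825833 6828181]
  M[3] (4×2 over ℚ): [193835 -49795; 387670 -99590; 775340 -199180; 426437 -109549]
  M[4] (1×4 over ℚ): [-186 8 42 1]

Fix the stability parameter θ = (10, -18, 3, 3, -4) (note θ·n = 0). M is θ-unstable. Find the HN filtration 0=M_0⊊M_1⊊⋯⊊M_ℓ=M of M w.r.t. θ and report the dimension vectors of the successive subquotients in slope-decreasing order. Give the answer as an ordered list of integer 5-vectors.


Barcode: M ≅ I[1,1], I[1,2], I[1,3], I[1,5], I[4,4]^3. HN layers by μ_θ (4 steps, strictly decreasing):
  μ^(1)=10; μ^(2)=3; μ^(3)=2/3; μ^(4)=-4

((1, 0, 0, 0, 0); (0, 0, 1, 3, 0); (0, 0, 1, 1, 1); (3, 3, 0, 0, 0))


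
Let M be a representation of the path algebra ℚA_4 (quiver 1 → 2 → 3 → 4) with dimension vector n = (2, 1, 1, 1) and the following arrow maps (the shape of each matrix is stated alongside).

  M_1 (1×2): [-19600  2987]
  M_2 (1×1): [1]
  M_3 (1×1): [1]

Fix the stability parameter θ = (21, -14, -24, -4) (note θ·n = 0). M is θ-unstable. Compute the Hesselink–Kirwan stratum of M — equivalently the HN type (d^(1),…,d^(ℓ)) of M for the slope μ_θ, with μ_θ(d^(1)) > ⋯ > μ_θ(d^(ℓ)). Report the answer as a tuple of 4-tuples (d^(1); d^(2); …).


Via rank(M_{q-1}∘⋯∘M_p): M ≅ I[1,1], I[1,4].
μ_θ-semistable layers: μ^(1)=21; μ^(2)=-4; μ^(3)=-17/3

((1, 0, 0, 0); (0, 0, 0, 1); (1, 1, 1, 0))


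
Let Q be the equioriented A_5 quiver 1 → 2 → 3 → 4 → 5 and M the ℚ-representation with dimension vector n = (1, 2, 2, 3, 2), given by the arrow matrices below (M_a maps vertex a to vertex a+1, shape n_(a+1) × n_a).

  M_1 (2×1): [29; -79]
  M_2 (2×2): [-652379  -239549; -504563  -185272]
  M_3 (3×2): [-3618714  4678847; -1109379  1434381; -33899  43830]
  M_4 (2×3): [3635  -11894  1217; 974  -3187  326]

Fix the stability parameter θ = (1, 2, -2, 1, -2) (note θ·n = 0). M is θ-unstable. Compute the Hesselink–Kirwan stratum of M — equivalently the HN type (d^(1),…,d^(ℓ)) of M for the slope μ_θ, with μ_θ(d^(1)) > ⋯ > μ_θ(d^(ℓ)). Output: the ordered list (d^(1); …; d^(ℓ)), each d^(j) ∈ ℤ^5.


Via rank(M_{q-1}∘⋯∘M_p): M ≅ I[1,5], I[2,4], I[4,5].
μ_θ-semistable layers: μ^(1)=1; μ^(2)=0; μ^(3)=-1/2

((0, 0, 0, 1, 0); (1, 2, 2, 1, 1); (0, 0, 0, 1, 1))


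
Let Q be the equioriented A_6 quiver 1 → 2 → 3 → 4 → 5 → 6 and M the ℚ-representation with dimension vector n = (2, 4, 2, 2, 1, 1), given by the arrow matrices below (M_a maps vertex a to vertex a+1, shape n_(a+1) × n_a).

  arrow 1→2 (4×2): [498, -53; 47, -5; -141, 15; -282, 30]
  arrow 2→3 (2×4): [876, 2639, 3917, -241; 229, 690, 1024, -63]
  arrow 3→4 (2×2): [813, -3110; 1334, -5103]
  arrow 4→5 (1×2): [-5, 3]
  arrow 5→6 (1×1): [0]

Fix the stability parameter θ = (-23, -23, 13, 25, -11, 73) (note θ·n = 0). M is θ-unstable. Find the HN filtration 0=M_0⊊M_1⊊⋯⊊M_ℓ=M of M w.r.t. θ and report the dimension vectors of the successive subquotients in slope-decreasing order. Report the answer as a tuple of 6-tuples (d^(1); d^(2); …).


Via rank(M_{q-1}∘⋯∘M_p): M ≅ I[1,4], I[1,5], I[2,2]^2, I[6,6].
μ_θ-semistable layers: μ^(1)=73; μ^(2)=25; μ^(3)=13; μ^(4)=9; μ^(5)=-23

((0, 0, 0, 0, 0, 1); (0, 0, 0, 1, 0, 0); (0, 0, 1, 0, 0, 0); (0, 0, 1, 1, 1, 0); (2, 4, 0, 0, 0, 0))


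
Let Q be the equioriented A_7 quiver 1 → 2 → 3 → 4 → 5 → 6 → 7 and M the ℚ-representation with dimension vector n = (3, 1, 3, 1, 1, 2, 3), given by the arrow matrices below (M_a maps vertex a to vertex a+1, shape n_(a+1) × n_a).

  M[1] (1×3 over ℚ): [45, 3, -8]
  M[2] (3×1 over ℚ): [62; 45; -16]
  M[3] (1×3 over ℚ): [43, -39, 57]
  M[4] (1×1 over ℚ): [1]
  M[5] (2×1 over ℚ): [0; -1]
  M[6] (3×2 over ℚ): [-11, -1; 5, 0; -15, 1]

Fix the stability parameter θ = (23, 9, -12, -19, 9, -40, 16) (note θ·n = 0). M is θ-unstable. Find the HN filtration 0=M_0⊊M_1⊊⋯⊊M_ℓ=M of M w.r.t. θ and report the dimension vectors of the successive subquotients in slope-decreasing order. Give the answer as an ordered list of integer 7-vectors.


Via rank(M_{q-1}∘⋯∘M_p): M ≅ I[1,1]^2, I[1,7], I[3,3]^2, I[6,7], I[7,7].
μ_θ-semistable layers: μ^(1)=23; μ^(2)=16; μ^(3)=-5; μ^(4)=-12; μ^(5)=-40

((2, 0, 0, 0, 0, 0, 0); (0, 0, 0, 0, 0, 0, 3); (1, 1, 1, 1, 1, 1, 0); (0, 0, 2, 0, 0, 0, 0); (0, 0, 0, 0, 0, 1, 0))


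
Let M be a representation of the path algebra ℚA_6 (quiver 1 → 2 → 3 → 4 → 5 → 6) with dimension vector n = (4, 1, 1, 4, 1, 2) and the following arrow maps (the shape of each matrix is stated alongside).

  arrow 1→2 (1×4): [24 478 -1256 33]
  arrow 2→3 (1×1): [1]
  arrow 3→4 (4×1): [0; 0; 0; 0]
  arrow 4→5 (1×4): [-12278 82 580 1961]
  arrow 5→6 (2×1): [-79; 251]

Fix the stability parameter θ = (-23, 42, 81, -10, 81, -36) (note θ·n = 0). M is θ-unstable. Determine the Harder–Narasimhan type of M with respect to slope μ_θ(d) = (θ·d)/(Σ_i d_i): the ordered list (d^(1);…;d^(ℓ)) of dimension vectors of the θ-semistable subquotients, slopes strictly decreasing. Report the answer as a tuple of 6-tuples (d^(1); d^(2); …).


Interval decomposition of M: I[1,1]^3, I[1,3], I[4,4]^3, I[4,6], I[6,6].
HN type (ℓ=6): μ^(1)=81; μ^(2)=42; μ^(3)=45/2; μ^(4)=-10; μ^(5)=-23; μ^(6)=-36

((0, 0, 1, 0, 0, 0); (0, 1, 0, 0, 0, 0); (0, 0, 0, 0, 1, 1); (0, 0, 0, 4, 0, 0); (4, 0, 0, 0, 0, 0); (0, 0, 0, 0, 0, 1))


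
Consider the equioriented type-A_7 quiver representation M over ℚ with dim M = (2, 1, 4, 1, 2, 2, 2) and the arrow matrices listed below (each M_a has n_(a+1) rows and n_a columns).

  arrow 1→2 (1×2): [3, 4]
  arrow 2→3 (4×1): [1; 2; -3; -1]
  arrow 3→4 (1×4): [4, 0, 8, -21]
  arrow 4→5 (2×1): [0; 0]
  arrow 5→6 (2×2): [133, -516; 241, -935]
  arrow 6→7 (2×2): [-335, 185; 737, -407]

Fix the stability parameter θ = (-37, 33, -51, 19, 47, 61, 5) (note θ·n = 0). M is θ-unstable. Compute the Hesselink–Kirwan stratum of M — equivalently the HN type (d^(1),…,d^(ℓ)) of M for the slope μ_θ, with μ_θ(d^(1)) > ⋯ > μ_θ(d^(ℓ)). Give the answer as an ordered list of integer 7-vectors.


Via rank(M_{q-1}∘⋯∘M_p): M ≅ I[1,1], I[1,4], I[3,3]^3, I[5,6], I[5,7], I[7,7].
μ_θ-semistable layers: μ^(1)=61; μ^(2)=47; μ^(3)=113/3; μ^(4)=19; μ^(5)=5; μ^(6)=-9; μ^(7)=-37; μ^(8)=-51

((0, 0, 0, 0, 0, 1, 0); (0, 0, 0, 0, 1, 0, 0); (0, 0, 0, 0, 1, 1, 1); (0, 0, 0, 1, 0, 0, 0); (0, 0, 0, 0, 0, 0, 1); (0, 1, 1, 0, 0, 0, 0); (2, 0, 0, 0, 0, 0, 0); (0, 0, 3, 0, 0, 0, 0))


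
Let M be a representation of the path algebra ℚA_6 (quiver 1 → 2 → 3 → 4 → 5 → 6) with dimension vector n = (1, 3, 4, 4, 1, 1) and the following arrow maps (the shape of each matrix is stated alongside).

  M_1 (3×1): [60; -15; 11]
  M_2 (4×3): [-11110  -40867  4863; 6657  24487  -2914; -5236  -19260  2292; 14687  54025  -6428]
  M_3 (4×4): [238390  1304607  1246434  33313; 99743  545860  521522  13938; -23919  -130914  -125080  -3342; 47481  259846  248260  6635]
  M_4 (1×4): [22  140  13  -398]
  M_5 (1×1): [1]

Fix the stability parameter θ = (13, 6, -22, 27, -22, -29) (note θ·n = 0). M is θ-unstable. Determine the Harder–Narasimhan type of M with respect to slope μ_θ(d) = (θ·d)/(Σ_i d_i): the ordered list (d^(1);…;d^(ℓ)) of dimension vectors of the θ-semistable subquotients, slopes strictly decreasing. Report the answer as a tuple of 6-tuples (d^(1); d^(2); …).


Interval decomposition of M: I[1,4], I[2,4], I[2,6], I[3,4].
HN type (ℓ=4): μ^(1)=27; μ^(2)=-1; μ^(3)=-8; μ^(4)=-22

((0, 0, 0, 3, 0, 0); (1, 1, 1, 0, 0, 0); (0, 2, 2, 1, 1, 1); (0, 0, 1, 0, 0, 0))


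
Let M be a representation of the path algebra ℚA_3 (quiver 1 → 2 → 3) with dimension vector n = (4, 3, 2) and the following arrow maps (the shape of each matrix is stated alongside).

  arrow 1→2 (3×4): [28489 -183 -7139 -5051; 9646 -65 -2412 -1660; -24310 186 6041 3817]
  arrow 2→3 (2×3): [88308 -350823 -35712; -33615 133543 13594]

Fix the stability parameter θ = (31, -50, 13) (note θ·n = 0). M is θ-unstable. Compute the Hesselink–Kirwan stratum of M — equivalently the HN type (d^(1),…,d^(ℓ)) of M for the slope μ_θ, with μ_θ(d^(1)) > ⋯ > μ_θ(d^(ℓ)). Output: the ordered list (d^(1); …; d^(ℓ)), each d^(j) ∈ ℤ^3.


Via rank(M_{q-1}∘⋯∘M_p): M ≅ I[1,1], I[1,2], I[1,3]^2.
μ_θ-semistable layers: μ^(1)=31; μ^(2)=13; μ^(3)=-19/2

((1, 0, 0); (0, 0, 2); (3, 3, 0))


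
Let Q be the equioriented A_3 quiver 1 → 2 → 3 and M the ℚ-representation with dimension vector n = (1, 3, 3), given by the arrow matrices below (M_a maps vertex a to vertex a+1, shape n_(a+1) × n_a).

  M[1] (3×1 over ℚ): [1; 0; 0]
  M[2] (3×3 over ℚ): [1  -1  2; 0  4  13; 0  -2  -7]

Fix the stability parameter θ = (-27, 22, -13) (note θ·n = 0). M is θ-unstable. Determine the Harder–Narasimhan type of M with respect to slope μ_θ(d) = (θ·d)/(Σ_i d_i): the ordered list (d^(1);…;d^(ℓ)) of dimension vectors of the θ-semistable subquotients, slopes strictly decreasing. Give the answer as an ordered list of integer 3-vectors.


Via rank(M_{q-1}∘⋯∘M_p): M ≅ I[1,3], I[2,3]^2.
μ_θ-semistable layers: μ^(1)=9/2; μ^(2)=-27

((0, 3, 3); (1, 0, 0))


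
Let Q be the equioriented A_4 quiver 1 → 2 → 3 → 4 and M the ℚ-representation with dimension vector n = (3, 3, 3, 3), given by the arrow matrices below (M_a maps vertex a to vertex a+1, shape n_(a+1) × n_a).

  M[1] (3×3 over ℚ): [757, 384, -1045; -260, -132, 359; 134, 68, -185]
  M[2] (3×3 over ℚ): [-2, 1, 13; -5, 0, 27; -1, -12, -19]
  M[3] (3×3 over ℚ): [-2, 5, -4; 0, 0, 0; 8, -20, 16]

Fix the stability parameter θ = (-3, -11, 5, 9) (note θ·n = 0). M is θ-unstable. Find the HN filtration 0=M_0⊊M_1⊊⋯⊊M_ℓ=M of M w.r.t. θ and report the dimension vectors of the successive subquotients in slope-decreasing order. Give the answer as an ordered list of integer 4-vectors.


Barcode: M ≅ I[1,1], I[1,3], I[1,4], I[2,3], I[4,4]^2. HN layers by μ_θ (5 steps, strictly decreasing):
  μ^(1)=9; μ^(2)=5; μ^(3)=-3; μ^(4)=-7; μ^(5)=-11

((0, 0, 0, 3); (0, 0, 3, 0); (1, 0, 0, 0); (2, 2, 0, 0); (0, 1, 0, 0))


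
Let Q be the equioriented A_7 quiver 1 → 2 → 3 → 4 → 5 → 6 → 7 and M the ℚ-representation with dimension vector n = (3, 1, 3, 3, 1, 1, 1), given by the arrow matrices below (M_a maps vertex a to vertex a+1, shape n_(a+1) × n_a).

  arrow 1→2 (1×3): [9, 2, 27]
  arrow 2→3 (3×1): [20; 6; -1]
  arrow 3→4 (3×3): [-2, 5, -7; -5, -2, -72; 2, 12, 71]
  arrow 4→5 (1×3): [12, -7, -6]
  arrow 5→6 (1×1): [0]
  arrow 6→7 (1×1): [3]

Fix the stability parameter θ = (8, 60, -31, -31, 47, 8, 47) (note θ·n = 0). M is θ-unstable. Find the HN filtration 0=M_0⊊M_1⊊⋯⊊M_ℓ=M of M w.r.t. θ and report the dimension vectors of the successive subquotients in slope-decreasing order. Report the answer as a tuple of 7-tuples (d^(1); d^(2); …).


Interval decomposition of M: I[1,1]^2, I[1,5], I[3,4]^2, I[6,7].
HN type (ℓ=4): μ^(1)=47; μ^(2)=8; μ^(3)=3/2; μ^(4)=-31

((0, 0, 0, 0, 1, 0, 1); (2, 0, 0, 0, 0, 1, 0); (1, 1, 1, 1, 0, 0, 0); (0, 0, 2, 2, 0, 0, 0))


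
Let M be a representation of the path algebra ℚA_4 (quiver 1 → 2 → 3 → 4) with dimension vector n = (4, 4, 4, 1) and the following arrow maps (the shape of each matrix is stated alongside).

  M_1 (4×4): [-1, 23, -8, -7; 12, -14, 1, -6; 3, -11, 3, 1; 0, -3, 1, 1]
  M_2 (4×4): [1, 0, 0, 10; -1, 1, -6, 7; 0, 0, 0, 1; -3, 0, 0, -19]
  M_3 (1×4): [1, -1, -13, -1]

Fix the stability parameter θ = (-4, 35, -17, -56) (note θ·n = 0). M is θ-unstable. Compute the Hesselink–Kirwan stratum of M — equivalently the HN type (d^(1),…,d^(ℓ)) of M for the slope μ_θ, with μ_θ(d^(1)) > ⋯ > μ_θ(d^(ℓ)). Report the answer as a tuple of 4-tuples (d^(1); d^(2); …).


Barcode: M ≅ I[1,2], I[1,3]^2, I[1,4], I[3,3]. HN layers by μ_θ (5 steps, strictly decreasing):
  μ^(1)=35; μ^(2)=9; μ^(3)=-4; μ^(4)=-21/2; μ^(5)=-17

((0, 1, 0, 0); (0, 2, 2, 0); (3, 0, 0, 0); (1, 1, 1, 1); (0, 0, 1, 0))


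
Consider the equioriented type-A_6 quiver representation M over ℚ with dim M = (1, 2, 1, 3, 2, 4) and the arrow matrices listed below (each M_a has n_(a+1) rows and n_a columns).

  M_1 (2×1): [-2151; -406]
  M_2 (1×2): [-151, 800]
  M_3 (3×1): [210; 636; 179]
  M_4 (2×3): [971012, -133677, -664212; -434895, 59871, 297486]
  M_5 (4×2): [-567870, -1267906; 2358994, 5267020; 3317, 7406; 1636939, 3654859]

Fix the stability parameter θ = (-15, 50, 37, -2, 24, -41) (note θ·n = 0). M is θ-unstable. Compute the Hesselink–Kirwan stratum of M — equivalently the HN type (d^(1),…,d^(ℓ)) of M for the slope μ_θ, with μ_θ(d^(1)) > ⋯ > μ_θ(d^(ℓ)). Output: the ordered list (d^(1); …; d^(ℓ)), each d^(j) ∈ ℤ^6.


Via rank(M_{q-1}∘⋯∘M_p): M ≅ I[1,4], I[2,2], I[4,6]^2, I[6,6]^2.
μ_θ-semistable layers: μ^(1)=50; μ^(2)=85/3; μ^(3)=-19/3; μ^(4)=-15; μ^(5)=-41

((0, 1, 0, 0, 0, 0); (0, 1, 1, 1, 0, 0); (0, 0, 0, 2, 2, 2); (1, 0, 0, 0, 0, 0); (0, 0, 0, 0, 0, 2))


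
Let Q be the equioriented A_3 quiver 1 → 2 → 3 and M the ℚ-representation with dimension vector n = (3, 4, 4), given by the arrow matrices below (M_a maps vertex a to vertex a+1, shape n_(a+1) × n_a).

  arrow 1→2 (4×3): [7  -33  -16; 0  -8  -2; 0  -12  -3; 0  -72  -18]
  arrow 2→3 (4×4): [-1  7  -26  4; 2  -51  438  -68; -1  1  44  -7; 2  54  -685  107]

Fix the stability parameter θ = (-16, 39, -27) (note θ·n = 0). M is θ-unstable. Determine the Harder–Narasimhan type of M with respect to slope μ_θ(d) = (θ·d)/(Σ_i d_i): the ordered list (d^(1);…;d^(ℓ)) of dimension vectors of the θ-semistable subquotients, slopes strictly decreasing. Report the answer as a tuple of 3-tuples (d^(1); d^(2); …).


Barcode: M ≅ I[1,1], I[1,3]^2, I[2,3]^2. HN layers by μ_θ (2 steps, strictly decreasing):
  μ^(1)=6; μ^(2)=-16

((0, 4, 4); (3, 0, 0))


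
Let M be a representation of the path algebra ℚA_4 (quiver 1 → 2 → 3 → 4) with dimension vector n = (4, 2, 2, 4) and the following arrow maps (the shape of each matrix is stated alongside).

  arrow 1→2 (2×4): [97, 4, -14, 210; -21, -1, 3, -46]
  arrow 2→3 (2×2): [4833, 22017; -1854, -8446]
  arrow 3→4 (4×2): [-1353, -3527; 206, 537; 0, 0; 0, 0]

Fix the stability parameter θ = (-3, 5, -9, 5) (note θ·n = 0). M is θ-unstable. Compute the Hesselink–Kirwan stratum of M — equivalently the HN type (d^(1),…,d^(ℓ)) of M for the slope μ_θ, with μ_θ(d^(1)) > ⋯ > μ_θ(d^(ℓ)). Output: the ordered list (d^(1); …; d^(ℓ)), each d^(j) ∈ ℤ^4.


Barcode: M ≅ I[1,1]^2, I[1,2], I[1,4], I[3,4], I[4,4]^2. HN layers by μ_θ (4 steps, strictly decreasing):
  μ^(1)=5; μ^(2)=-2; μ^(3)=-3; μ^(4)=-9

((0, 1, 0, 4); (0, 1, 1, 0); (4, 0, 0, 0); (0, 0, 1, 0))


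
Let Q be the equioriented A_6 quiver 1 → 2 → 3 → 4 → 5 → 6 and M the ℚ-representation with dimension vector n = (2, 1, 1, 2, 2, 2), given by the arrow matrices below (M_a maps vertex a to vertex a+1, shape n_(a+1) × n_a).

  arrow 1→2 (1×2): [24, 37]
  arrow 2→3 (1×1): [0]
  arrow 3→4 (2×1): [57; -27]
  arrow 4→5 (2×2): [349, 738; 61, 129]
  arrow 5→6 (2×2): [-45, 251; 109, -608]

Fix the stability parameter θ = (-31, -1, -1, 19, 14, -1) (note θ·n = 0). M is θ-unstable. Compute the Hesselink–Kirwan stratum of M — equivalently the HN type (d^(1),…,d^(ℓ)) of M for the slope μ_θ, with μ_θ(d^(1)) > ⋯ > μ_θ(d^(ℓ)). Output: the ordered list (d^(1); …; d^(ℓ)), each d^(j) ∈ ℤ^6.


Barcode: M ≅ I[1,1], I[1,2], I[3,6], I[4,6]. HN layers by μ_θ (3 steps, strictly decreasing):
  μ^(1)=32/3; μ^(2)=-1; μ^(3)=-31

((0, 0, 0, 2, 2, 2); (0, 1, 1, 0, 0, 0); (2, 0, 0, 0, 0, 0))


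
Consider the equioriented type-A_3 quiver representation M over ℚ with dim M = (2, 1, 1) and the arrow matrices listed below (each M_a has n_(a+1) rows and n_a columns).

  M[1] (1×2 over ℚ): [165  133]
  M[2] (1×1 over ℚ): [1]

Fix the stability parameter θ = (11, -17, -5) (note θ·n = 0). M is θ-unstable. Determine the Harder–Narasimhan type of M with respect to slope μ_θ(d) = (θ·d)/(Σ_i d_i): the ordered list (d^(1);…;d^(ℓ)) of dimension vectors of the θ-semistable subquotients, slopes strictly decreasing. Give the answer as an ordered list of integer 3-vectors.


Interval decomposition of M: I[1,1], I[1,3].
HN type (ℓ=2): μ^(1)=11; μ^(2)=-11/3

((1, 0, 0); (1, 1, 1))


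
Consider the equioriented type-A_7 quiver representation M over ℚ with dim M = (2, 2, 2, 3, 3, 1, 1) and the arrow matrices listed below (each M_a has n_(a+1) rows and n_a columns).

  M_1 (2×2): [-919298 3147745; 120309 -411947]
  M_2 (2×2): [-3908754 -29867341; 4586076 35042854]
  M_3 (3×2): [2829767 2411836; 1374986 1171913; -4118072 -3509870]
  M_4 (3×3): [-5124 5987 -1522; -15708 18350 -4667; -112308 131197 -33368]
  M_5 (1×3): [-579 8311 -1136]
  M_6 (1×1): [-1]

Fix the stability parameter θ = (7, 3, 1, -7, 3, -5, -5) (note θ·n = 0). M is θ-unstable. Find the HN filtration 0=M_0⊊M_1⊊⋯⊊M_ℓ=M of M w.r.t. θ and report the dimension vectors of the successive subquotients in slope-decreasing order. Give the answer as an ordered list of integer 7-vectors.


Barcode: M ≅ I[1,2], I[1,4], I[3,7], I[4,5], I[5,5]. HN layers by μ_θ (6 steps, strictly decreasing):
  μ^(1)=5; μ^(2)=3; μ^(3)=1; μ^(4)=-7/3; μ^(5)=-3; μ^(6)=-7

((1, 1, 0, 0, 0, 0, 0); (0, 0, 0, 0, 2, 0, 0); (1, 1, 1, 1, 0, 0, 0); (0, 0, 0, 0, 1, 1, 1); (0, 0, 1, 1, 0, 0, 0); (0, 0, 0, 1, 0, 0, 0))


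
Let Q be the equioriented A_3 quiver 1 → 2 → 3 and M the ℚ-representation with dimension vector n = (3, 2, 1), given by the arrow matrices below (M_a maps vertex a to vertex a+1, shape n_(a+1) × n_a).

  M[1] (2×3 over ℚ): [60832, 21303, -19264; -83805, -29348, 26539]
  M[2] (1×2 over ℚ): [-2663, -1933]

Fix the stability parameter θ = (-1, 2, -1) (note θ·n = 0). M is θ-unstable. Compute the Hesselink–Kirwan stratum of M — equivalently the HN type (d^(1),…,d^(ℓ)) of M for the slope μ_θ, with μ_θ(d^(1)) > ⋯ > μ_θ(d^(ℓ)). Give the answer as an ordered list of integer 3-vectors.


Barcode: M ≅ I[1,1], I[1,2], I[1,3]. HN layers by μ_θ (3 steps, strictly decreasing):
  μ^(1)=2; μ^(2)=1/2; μ^(3)=-1

((0, 1, 0); (0, 1, 1); (3, 0, 0))


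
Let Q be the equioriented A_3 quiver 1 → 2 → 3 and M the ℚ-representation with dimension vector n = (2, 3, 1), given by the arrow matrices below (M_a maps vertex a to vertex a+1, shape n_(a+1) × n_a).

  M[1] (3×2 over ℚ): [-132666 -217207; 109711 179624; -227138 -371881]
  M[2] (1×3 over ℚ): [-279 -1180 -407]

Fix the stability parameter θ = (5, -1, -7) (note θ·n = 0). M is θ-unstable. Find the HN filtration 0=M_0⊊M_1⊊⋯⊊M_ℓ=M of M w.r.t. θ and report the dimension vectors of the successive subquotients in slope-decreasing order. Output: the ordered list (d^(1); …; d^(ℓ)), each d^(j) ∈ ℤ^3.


Via rank(M_{q-1}∘⋯∘M_p): M ≅ I[1,2]^2, I[2,3].
μ_θ-semistable layers: μ^(1)=2; μ^(2)=-4

((2, 2, 0); (0, 1, 1))


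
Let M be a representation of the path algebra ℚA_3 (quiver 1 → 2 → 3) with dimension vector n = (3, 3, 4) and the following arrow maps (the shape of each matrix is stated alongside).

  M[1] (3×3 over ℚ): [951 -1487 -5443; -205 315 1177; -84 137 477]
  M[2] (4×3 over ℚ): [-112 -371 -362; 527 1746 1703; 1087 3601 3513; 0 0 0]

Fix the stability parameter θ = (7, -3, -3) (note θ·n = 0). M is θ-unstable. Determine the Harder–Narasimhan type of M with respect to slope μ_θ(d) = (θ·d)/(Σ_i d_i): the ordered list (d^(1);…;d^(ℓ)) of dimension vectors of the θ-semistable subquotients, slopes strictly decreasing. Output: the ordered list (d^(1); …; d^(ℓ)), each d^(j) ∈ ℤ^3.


Interval decomposition of M: I[1,2], I[1,3]^2, I[3,3]^2.
HN type (ℓ=3): μ^(1)=2; μ^(2)=1/3; μ^(3)=-3

((1, 1, 0); (2, 2, 2); (0, 0, 2))


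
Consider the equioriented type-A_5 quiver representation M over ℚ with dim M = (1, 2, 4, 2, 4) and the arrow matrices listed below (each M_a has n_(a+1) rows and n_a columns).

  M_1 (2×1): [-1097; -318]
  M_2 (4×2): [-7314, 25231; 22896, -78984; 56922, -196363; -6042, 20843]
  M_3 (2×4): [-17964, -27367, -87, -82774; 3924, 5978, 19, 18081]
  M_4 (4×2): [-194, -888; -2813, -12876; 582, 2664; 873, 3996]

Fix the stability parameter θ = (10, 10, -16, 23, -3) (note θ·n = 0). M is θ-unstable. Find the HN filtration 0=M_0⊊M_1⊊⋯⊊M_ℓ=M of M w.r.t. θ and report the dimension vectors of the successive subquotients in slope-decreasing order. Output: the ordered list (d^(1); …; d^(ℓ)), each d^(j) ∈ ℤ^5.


Via rank(M_{q-1}∘⋯∘M_p): M ≅ I[1,2], I[2,5], I[3,3]^2, I[3,4], I[5,5]^3.
μ_θ-semistable layers: μ^(1)=23; μ^(2)=10; μ^(3)=-3; μ^(4)=-16

((0, 0, 0, 1, 0); (1, 1, 0, 1, 1); (0, 1, 1, 0, 3); (0, 0, 3, 0, 0))


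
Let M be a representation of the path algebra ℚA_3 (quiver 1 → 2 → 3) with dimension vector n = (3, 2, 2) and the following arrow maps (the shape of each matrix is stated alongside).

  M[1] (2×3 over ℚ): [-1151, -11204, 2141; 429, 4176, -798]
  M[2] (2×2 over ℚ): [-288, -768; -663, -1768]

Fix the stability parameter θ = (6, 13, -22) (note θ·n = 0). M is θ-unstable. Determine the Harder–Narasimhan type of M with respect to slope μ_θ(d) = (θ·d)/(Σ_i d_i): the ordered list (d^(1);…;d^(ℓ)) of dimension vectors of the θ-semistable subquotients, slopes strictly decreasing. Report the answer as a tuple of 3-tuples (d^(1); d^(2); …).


Barcode: M ≅ I[1,1], I[1,2], I[1,3], I[3,3]. HN layers by μ_θ (4 steps, strictly decreasing):
  μ^(1)=13; μ^(2)=6; μ^(3)=-1; μ^(4)=-22

((0, 1, 0); (2, 0, 0); (1, 1, 1); (0, 0, 1))


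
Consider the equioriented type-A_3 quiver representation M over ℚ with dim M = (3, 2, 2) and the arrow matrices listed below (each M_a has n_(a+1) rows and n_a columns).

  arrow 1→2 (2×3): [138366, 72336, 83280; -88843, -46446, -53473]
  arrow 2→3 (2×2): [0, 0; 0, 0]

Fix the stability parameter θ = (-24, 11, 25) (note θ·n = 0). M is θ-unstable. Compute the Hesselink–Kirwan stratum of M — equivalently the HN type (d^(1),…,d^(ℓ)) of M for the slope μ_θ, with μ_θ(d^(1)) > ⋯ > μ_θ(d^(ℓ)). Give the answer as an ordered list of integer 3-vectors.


Barcode: M ≅ I[1,1], I[1,2]^2, I[3,3]^2. HN layers by μ_θ (3 steps, strictly decreasing):
  μ^(1)=25; μ^(2)=11; μ^(3)=-24

((0, 0, 2); (0, 2, 0); (3, 0, 0))


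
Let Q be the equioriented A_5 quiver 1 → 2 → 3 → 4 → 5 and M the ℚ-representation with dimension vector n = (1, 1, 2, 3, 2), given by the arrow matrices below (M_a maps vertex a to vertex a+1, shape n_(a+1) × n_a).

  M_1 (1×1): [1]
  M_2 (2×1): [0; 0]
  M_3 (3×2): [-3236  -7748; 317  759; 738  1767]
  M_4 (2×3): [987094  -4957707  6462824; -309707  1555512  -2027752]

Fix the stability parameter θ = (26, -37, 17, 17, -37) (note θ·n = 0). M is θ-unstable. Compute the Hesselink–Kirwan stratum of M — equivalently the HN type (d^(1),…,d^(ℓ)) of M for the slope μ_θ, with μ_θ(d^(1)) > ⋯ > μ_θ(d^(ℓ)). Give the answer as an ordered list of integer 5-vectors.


Via rank(M_{q-1}∘⋯∘M_p): M ≅ I[1,2], I[3,4], I[3,5], I[4,5].
μ_θ-semistable layers: μ^(1)=17; μ^(2)=-1; μ^(3)=-11/2; μ^(4)=-10

((0, 0, 1, 1, 0); (0, 0, 1, 1, 1); (1, 1, 0, 0, 0); (0, 0, 0, 1, 1))
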